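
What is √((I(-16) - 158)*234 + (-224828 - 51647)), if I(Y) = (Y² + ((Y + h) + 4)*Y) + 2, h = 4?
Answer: I*√223123 ≈ 472.36*I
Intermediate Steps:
I(Y) = 2 + Y² + Y*(8 + Y) (I(Y) = (Y² + ((Y + 4) + 4)*Y) + 2 = (Y² + ((4 + Y) + 4)*Y) + 2 = (Y² + (8 + Y)*Y) + 2 = (Y² + Y*(8 + Y)) + 2 = 2 + Y² + Y*(8 + Y))
√((I(-16) - 158)*234 + (-224828 - 51647)) = √(((2 + 2*(-16)² + 8*(-16)) - 158)*234 + (-224828 - 51647)) = √(((2 + 2*256 - 128) - 158)*234 - 276475) = √(((2 + 512 - 128) - 158)*234 - 276475) = √((386 - 158)*234 - 276475) = √(228*234 - 276475) = √(53352 - 276475) = √(-223123) = I*√223123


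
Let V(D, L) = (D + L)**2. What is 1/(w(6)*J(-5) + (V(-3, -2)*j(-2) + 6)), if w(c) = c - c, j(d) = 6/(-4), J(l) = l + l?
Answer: -2/63 ≈ -0.031746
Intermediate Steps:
J(l) = 2*l
j(d) = -3/2 (j(d) = 6*(-1/4) = -3/2)
w(c) = 0
1/(w(6)*J(-5) + (V(-3, -2)*j(-2) + 6)) = 1/(0*(2*(-5)) + ((-3 - 2)**2*(-3/2) + 6)) = 1/(0*(-10) + ((-5)**2*(-3/2) + 6)) = 1/(0 + (25*(-3/2) + 6)) = 1/(0 + (-75/2 + 6)) = 1/(0 - 63/2) = 1/(-63/2) = -2/63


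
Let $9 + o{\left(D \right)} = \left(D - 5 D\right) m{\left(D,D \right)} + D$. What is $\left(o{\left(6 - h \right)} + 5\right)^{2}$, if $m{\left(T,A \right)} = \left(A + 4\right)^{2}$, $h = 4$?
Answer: $84100$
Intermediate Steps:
$m{\left(T,A \right)} = \left(4 + A\right)^{2}$
$o{\left(D \right)} = -9 + D - 4 D \left(4 + D\right)^{2}$ ($o{\left(D \right)} = -9 + \left(\left(D - 5 D\right) \left(4 + D\right)^{2} + D\right) = -9 + \left(- 4 D \left(4 + D\right)^{2} + D\right) = -9 - \left(- D + 4 D \left(4 + D\right)^{2}\right) = -9 + D - 4 D \left(4 + D\right)^{2}$)
$\left(o{\left(6 - h \right)} + 5\right)^{2} = \left(\left(-9 + \left(6 - 4\right) - 4 \left(6 - 4\right) \left(4 + \left(6 - 4\right)\right)^{2}\right) + 5\right)^{2} = \left(\left(-9 + 2 - 8 \left(4 + 2\right)^{2}\right) + 5\right)^{2} = \left(\left(-9 + 2 - 8 \cdot 6^{2}\right) + 5\right)^{2} = \left(\left(-9 + 2 - 8 \cdot 36\right) + 5\right)^{2} = \left(\left(-9 + 2 - 288\right) + 5\right)^{2} = \left(-295 + 5\right)^{2} = \left(-290\right)^{2} = 84100$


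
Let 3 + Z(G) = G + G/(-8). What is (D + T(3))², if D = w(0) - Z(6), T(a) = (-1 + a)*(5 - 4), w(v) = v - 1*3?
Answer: 169/16 ≈ 10.563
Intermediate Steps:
w(v) = -3 + v (w(v) = v - 3 = -3 + v)
T(a) = -1 + a (T(a) = (-1 + a)*1 = -1 + a)
Z(G) = -3 + 7*G/8 (Z(G) = -3 + (G + G/(-8)) = -3 + (G + G*(-⅛)) = -3 + (G - G/8) = -3 + 7*G/8)
D = -21/4 (D = (-3 + 0) - (-3 + (7/8)*6) = -3 - (-3 + 21/4) = -3 - 1*9/4 = -3 - 9/4 = -21/4 ≈ -5.2500)
(D + T(3))² = (-21/4 + (-1 + 3))² = (-21/4 + 2)² = (-13/4)² = 169/16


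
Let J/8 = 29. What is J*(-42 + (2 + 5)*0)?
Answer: -9744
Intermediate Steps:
J = 232 (J = 8*29 = 232)
J*(-42 + (2 + 5)*0) = 232*(-42 + (2 + 5)*0) = 232*(-42 + 7*0) = 232*(-42 + 0) = 232*(-42) = -9744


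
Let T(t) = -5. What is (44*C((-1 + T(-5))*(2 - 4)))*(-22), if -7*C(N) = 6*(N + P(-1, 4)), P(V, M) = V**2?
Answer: 75504/7 ≈ 10786.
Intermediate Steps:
C(N) = -6/7 - 6*N/7 (C(N) = -6*(N + (-1)**2)/7 = -6*(N + 1)/7 = -6*(1 + N)/7 = -(6 + 6*N)/7 = -6/7 - 6*N/7)
(44*C((-1 + T(-5))*(2 - 4)))*(-22) = (44*(-6/7 - 6*(-1 - 5)*(2 - 4)/7))*(-22) = (44*(-6/7 - (-36)*(-2)/7))*(-22) = (44*(-6/7 - 6/7*12))*(-22) = (44*(-6/7 - 72/7))*(-22) = (44*(-78/7))*(-22) = -3432/7*(-22) = 75504/7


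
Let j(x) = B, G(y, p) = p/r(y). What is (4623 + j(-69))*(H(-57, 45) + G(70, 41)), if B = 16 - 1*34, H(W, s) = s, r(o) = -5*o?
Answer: 14467989/70 ≈ 2.0669e+5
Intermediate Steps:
G(y, p) = -p/(5*y) (G(y, p) = p/((-5*y)) = p*(-1/(5*y)) = -p/(5*y))
B = -18 (B = 16 - 34 = -18)
j(x) = -18
(4623 + j(-69))*(H(-57, 45) + G(70, 41)) = (4623 - 18)*(45 - ⅕*41/70) = 4605*(45 - ⅕*41*1/70) = 4605*(45 - 41/350) = 4605*(15709/350) = 14467989/70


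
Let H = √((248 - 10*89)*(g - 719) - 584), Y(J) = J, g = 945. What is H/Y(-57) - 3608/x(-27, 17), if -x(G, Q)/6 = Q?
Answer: 1804/51 - 2*I*√36419/57 ≈ 35.373 - 6.6961*I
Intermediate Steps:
x(G, Q) = -6*Q
H = 2*I*√36419 (H = √((248 - 10*89)*(945 - 719) - 584) = √((248 - 890)*226 - 584) = √(-642*226 - 584) = √(-145092 - 584) = √(-145676) = 2*I*√36419 ≈ 381.68*I)
H/Y(-57) - 3608/x(-27, 17) = (2*I*√36419)/(-57) - 3608/((-6*17)) = (2*I*√36419)*(-1/57) - 3608/(-102) = -2*I*√36419/57 - 3608*(-1/102) = -2*I*√36419/57 + 1804/51 = 1804/51 - 2*I*√36419/57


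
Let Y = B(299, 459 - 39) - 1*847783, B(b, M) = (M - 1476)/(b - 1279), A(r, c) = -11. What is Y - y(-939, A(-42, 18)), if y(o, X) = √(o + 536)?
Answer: -207706571/245 - I*√403 ≈ -8.4778e+5 - 20.075*I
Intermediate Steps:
B(b, M) = (-1476 + M)/(-1279 + b)
y(o, X) = √(536 + o)
Y = -207706571/245 (Y = (-1476 + (459 - 39))/(-1279 + 299) - 1*847783 = (-1476 + 420)/(-980) - 847783 = -1/980*(-1056) - 847783 = 264/245 - 847783 = -207706571/245 ≈ -8.4778e+5)
Y - y(-939, A(-42, 18)) = -207706571/245 - √(536 - 939) = -207706571/245 - √(-403) = -207706571/245 - I*√403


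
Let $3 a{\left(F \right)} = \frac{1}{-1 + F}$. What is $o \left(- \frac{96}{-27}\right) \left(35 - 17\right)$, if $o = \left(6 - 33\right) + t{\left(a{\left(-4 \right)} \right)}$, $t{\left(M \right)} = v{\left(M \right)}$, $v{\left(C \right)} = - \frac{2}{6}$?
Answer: $- \frac{5248}{3} \approx -1749.3$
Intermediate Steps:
$v{\left(C \right)} = - \frac{1}{3}$ ($v{\left(C \right)} = \left(-2\right) \frac{1}{6} = - \frac{1}{3}$)
$a{\left(F \right)} = \frac{1}{3 \left(-1 + F\right)}$
$t{\left(M \right)} = - \frac{1}{3}$
$o = - \frac{82}{3}$ ($o = \left(6 - 33\right) - \frac{1}{3} = -27 - \frac{1}{3} = - \frac{82}{3} \approx -27.333$)
$o \left(- \frac{96}{-27}\right) \left(35 - 17\right) = - \frac{82 \left(- \frac{96}{-27}\right)}{3} \left(35 - 17\right) = - \frac{82 \left(\left(-96\right) \left(- \frac{1}{27}\right)\right)}{3} \left(35 - 17\right) = \left(- \frac{82}{3}\right) \frac{32}{9} \cdot 18 = \left(- \frac{2624}{27}\right) 18 = - \frac{5248}{3}$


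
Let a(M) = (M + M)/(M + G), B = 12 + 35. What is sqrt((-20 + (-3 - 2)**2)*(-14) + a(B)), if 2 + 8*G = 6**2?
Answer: I*sqrt(2864670)/205 ≈ 8.2563*I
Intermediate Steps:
G = 17/4 (G = -1/4 + (1/8)*6**2 = -1/4 + (1/8)*36 = -1/4 + 9/2 = 17/4 ≈ 4.2500)
B = 47
a(M) = 2*M/(17/4 + M) (a(M) = (M + M)/(M + 17/4) = (2*M)/(17/4 + M) = 2*M/(17/4 + M))
sqrt((-20 + (-3 - 2)**2)*(-14) + a(B)) = sqrt((-20 + (-3 - 2)**2)*(-14) + 8*47/(17 + 4*47)) = sqrt((-20 + (-5)**2)*(-14) + 8*47/(17 + 188)) = sqrt((-20 + 25)*(-14) + 8*47/205) = sqrt(5*(-14) + 8*47*(1/205)) = sqrt(-70 + 376/205) = sqrt(-13974/205) = I*sqrt(2864670)/205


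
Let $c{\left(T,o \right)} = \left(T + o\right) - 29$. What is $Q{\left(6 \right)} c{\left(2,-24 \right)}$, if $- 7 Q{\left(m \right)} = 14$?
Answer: $102$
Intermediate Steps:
$c{\left(T,o \right)} = -29 + T + o$
$Q{\left(m \right)} = -2$ ($Q{\left(m \right)} = \left(- \frac{1}{7}\right) 14 = -2$)
$Q{\left(6 \right)} c{\left(2,-24 \right)} = - 2 \left(-29 + 2 - 24\right) = \left(-2\right) \left(-51\right) = 102$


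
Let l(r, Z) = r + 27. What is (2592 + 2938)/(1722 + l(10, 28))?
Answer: 5530/1759 ≈ 3.1438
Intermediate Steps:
l(r, Z) = 27 + r
(2592 + 2938)/(1722 + l(10, 28)) = (2592 + 2938)/(1722 + (27 + 10)) = 5530/(1722 + 37) = 5530/1759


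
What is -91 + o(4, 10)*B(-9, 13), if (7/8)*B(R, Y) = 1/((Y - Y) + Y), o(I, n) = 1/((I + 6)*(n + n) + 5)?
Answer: -1697597/18655 ≈ -91.000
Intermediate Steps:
o(I, n) = 1/(5 + 2*n*(6 + I)) (o(I, n) = 1/((6 + I)*(2*n) + 5) = 1/(2*n*(6 + I) + 5) = 1/(5 + 2*n*(6 + I)))
B(R, Y) = 8/(7*Y) (B(R, Y) = 8/(7*((Y - Y) + Y)) = 8/(7*(0 + Y)) = 8/(7*Y))
-91 + o(4, 10)*B(-9, 13) = -91 + ((8/7)/13)/(5 + 12*10 + 2*4*10) = -91 + ((8/7)*(1/13))/(5 + 120 + 80) = -91 + (8/91)/205 = -91 + (1/205)*(8/91) = -91 + 8/18655 = -1697597/18655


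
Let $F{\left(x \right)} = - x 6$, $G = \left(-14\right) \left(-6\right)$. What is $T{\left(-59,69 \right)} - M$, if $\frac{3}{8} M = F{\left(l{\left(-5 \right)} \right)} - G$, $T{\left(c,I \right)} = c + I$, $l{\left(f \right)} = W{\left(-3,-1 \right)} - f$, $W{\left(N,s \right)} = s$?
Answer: $298$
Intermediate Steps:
$G = 84$
$l{\left(f \right)} = -1 - f$
$F{\left(x \right)} = - 6 x$
$T{\left(c,I \right)} = I + c$
$M = -288$ ($M = \frac{8 \left(- 6 \left(-1 - -5\right) - 84\right)}{3} = \frac{8 \left(- 6 \left(-1 + 5\right) - 84\right)}{3} = \frac{8 \left(\left(-6\right) 4 - 84\right)}{3} = \frac{8 \left(-24 - 84\right)}{3} = \frac{8}{3} \left(-108\right) = -288$)
$T{\left(-59,69 \right)} - M = \left(69 - 59\right) - -288 = 10 + 288 = 298$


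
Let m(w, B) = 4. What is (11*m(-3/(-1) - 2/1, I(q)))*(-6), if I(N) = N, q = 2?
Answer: -264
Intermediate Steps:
(11*m(-3/(-1) - 2/1, I(q)))*(-6) = (11*4)*(-6) = 44*(-6) = -264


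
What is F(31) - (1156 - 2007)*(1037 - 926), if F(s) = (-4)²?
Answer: 94477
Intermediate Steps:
F(s) = 16
F(31) - (1156 - 2007)*(1037 - 926) = 16 - (1156 - 2007)*(1037 - 926) = 16 - (-851)*111 = 16 - 1*(-94461) = 16 + 94461 = 94477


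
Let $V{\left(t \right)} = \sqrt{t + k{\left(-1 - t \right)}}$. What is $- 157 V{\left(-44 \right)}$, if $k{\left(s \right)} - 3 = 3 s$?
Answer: $- 314 \sqrt{22} \approx -1472.8$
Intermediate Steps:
$k{\left(s \right)} = 3 + 3 s$
$V{\left(t \right)} = \sqrt{2} \sqrt{- t}$ ($V{\left(t \right)} = \sqrt{t + \left(3 + 3 \left(-1 - t\right)\right)} = \sqrt{t + \left(3 - \left(3 + 3 t\right)\right)} = \sqrt{t - 3 t} = \sqrt{- 2 t} = \sqrt{2} \sqrt{- t}$)
$- 157 V{\left(-44 \right)} = - 157 \sqrt{2} \sqrt{\left(-1\right) \left(-44\right)} = - 157 \sqrt{2} \sqrt{44} = - 157 \sqrt{2} \cdot 2 \sqrt{11} = - 157 \cdot 2 \sqrt{22} = - 314 \sqrt{22}$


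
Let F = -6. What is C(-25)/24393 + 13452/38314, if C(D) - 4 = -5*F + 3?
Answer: 164776127/467296701 ≈ 0.35262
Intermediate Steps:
C(D) = 37 (C(D) = 4 + (-5*(-6) + 3) = 4 + (30 + 3) = 4 + 33 = 37)
C(-25)/24393 + 13452/38314 = 37/24393 + 13452/38314 = 37*(1/24393) + 13452*(1/38314) = 37/24393 + 6726/19157 = 164776127/467296701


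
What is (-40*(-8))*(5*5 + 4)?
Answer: 9280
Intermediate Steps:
(-40*(-8))*(5*5 + 4) = 320*(25 + 4) = 320*29 = 9280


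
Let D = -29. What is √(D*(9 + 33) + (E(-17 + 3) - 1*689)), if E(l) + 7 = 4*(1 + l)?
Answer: I*√1966 ≈ 44.34*I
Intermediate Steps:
E(l) = -3 + 4*l (E(l) = -7 + 4*(1 + l) = -7 + (4 + 4*l) = -3 + 4*l)
√(D*(9 + 33) + (E(-17 + 3) - 1*689)) = √(-29*(9 + 33) + ((-3 + 4*(-17 + 3)) - 1*689)) = √(-29*42 + ((-3 + 4*(-14)) - 689)) = √(-1218 + ((-3 - 56) - 689)) = √(-1218 + (-59 - 689)) = √(-1218 - 748) = √(-1966) = I*√1966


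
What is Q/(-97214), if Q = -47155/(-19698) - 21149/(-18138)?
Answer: -52995433/1447201826889 ≈ -3.6619e-5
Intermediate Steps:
Q = 105990866/29773527 (Q = -47155*(-1/19698) - 21149*(-1/18138) = 47155/19698 + 21149/18138 = 105990866/29773527 ≈ 3.5599)
Q/(-97214) = (105990866/29773527)/(-97214) = (105990866/29773527)*(-1/97214) = -52995433/1447201826889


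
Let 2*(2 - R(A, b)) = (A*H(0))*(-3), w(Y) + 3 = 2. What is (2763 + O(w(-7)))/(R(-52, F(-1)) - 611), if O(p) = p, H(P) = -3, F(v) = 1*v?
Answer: -2762/375 ≈ -7.3653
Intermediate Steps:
F(v) = v
w(Y) = -1 (w(Y) = -3 + 2 = -1)
R(A, b) = 2 - 9*A/2 (R(A, b) = 2 - A*(-3)*(-3)/2 = 2 - (-3*A)*(-3)/2 = 2 - 9*A/2)
(2763 + O(w(-7)))/(R(-52, F(-1)) - 611) = (2763 - 1)/((2 - 9/2*(-52)) - 611) = 2762/((2 + 234) - 611) = 2762/(236 - 611) = 2762/(-375) = 2762*(-1/375) = -2762/375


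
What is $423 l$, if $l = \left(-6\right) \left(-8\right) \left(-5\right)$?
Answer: $-101520$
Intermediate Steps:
$l = -240$ ($l = 48 \left(-5\right) = -240$)
$423 l = 423 \left(-240\right) = -101520$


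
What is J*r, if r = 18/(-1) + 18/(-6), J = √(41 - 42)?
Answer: -21*I ≈ -21.0*I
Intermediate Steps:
J = I (J = √(-1) = I ≈ 1.0*I)
r = -21 (r = 18*(-1) + 18*(-⅙) = -18 - 3 = -21)
J*r = I*(-21) = -21*I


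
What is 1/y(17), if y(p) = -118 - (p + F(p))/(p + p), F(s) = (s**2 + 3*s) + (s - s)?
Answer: -2/257 ≈ -0.0077821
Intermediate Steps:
F(s) = s**2 + 3*s (F(s) = (s**2 + 3*s) + 0 = s**2 + 3*s)
y(p) = -118 - (p + p*(3 + p))/(2*p) (y(p) = -118 - (p + p*(3 + p))/(p + p) = -118 - (p + p*(3 + p))/(2*p))
1/y(17) = 1/(-120 - 1/2*17) = 1/(-120 - 17/2) = 1/(-257/2) = -2/257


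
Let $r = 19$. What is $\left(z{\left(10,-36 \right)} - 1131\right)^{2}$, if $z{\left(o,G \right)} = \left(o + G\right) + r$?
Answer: $1295044$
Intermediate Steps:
$z{\left(o,G \right)} = 19 + G + o$ ($z{\left(o,G \right)} = \left(o + G\right) + 19 = \left(G + o\right) + 19 = 19 + G + o$)
$\left(z{\left(10,-36 \right)} - 1131\right)^{2} = \left(\left(19 - 36 + 10\right) - 1131\right)^{2} = \left(-7 - 1131\right)^{2} = \left(-1138\right)^{2} = 1295044$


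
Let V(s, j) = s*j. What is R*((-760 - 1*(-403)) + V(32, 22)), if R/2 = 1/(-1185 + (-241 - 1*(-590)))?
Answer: -347/418 ≈ -0.83014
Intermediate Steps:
V(s, j) = j*s
R = -1/418 (R = 2/(-1185 + (-241 - 1*(-590))) = 2/(-1185 + (-241 + 590)) = 2/(-1185 + 349) = 2/(-836) = 2*(-1/836) = -1/418 ≈ -0.0023923)
R*((-760 - 1*(-403)) + V(32, 22)) = -((-760 - 1*(-403)) + 22*32)/418 = -((-760 + 403) + 704)/418 = -(-357 + 704)/418 = -1/418*347 = -347/418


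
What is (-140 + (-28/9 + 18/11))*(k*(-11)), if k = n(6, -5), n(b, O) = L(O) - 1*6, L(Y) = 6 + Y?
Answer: -70030/9 ≈ -7781.1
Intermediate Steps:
n(b, O) = O (n(b, O) = (6 + O) - 1*6 = (6 + O) - 6 = O)
k = -5
(-140 + (-28/9 + 18/11))*(k*(-11)) = (-140 + (-28/9 + 18/11))*(-5*(-11)) = (-140 + (-28*⅑ + 18*(1/11)))*55 = (-140 + (-28/9 + 18/11))*55 = (-140 - 146/99)*55 = -14006/99*55 = -70030/9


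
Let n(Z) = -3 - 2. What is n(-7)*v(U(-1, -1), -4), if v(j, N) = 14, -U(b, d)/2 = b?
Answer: -70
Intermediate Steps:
U(b, d) = -2*b
n(Z) = -5
n(-7)*v(U(-1, -1), -4) = -5*14 = -70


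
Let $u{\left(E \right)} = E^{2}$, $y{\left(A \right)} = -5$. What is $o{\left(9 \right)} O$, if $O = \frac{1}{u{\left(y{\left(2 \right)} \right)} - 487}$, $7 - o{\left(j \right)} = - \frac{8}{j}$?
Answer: $- \frac{71}{4158} \approx -0.017076$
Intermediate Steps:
$o{\left(j \right)} = 7 + \frac{8}{j}$ ($o{\left(j \right)} = 7 - - \frac{8}{j} = 7 + \frac{8}{j}$)
$O = - \frac{1}{462}$ ($O = \frac{1}{\left(-5\right)^{2} - 487} = \frac{1}{25 - 487} = \frac{1}{-462} = - \frac{1}{462} \approx -0.0021645$)
$o{\left(9 \right)} O = \left(7 + \frac{8}{9}\right) \left(- \frac{1}{462}\right) = \frac{71}{9} \left(- \frac{1}{462}\right) = - \frac{71}{4158}$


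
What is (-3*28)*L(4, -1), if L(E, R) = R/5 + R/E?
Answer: 189/5 ≈ 37.800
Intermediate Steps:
L(E, R) = R/5 + R/E (L(E, R) = R*(⅕) + R/E = R/5 + R/E)
(-3*28)*L(4, -1) = (-3*28)*((⅕)*(-1) - 1/4) = -84*(-⅕ - 1*¼) = -84*(-⅕ - ¼) = -84*(-9/20) = 189/5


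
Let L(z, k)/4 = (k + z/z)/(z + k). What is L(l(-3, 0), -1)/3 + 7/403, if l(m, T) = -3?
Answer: 7/403 ≈ 0.017370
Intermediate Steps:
L(z, k) = 4*(1 + k)/(k + z) (L(z, k) = 4*((k + z/z)/(z + k)) = 4*((k + 1)/(k + z)) = 4*((1 + k)/(k + z)) = 4*(1 + k)/(k + z))
L(l(-3, 0), -1)/3 + 7/403 = (4*(1 - 1)/(-1 - 3))/3 + 7/403 = (4*0/(-4))*(1/3) + 7*(1/403) = (4*(-1/4)*0)*(1/3) + 7/403 = 0*(1/3) + 7/403 = 0 + 7/403 = 7/403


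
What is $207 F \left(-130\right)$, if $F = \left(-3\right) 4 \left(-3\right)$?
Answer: $-968760$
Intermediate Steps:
$F = 36$ ($F = \left(-12\right) \left(-3\right) = 36$)
$207 F \left(-130\right) = 207 \cdot 36 \left(-130\right) = 7452 \left(-130\right) = -968760$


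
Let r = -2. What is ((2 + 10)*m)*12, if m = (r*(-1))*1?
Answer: 288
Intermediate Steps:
m = 2 (m = -2*(-1)*1 = 2*1 = 2)
((2 + 10)*m)*12 = ((2 + 10)*2)*12 = (12*2)*12 = 24*12 = 288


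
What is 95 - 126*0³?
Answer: 95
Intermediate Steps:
95 - 126*0³ = 95 - 126*0 = 95 + 0 = 95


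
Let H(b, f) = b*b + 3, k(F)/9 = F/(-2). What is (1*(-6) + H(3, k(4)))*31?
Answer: 186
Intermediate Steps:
k(F) = -9*F/2 (k(F) = 9*(F/(-2)) = 9*(F*(-½)) = 9*(-F/2) = -9*F/2)
H(b, f) = 3 + b² (H(b, f) = b² + 3 = 3 + b²)
(1*(-6) + H(3, k(4)))*31 = (1*(-6) + (3 + 3²))*31 = (-6 + (3 + 9))*31 = (-6 + 12)*31 = 6*31 = 186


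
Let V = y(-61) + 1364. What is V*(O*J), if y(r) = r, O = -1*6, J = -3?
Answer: 23454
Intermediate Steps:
O = -6
V = 1303 (V = -61 + 1364 = 1303)
V*(O*J) = 1303*(-6*(-3)) = 1303*18 = 23454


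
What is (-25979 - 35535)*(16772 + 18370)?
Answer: -2161724988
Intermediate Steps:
(-25979 - 35535)*(16772 + 18370) = -61514*35142 = -2161724988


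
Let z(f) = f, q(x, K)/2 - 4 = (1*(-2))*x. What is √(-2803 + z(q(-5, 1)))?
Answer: 5*I*√111 ≈ 52.678*I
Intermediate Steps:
q(x, K) = 8 - 4*x (q(x, K) = 8 + 2*((1*(-2))*x) = 8 + 2*(-2*x) = 8 - 4*x)
√(-2803 + z(q(-5, 1))) = √(-2803 + (8 - 4*(-5))) = √(-2803 + (8 + 20)) = √(-2803 + 28) = √(-2775) = 5*I*√111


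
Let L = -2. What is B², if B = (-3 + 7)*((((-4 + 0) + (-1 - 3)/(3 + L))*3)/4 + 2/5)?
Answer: 12544/25 ≈ 501.76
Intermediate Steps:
B = -112/5 (B = (-3 + 7)*((((-4 + 0) + (-1 - 3)/(3 - 2))*3)/4 + 2/5) = 4*(((-4 - 4/1)*3)*(¼) + 2*(⅕)) = 4*(((-4 - 4*1)*3)*(¼) + ⅖) = 4*(((-4 - 4)*3)*(¼) + ⅖) = 4*(-8*3*(¼) + ⅖) = 4*(-24*¼ + ⅖) = 4*(-6 + ⅖) = 4*(-28/5) = -112/5 ≈ -22.400)
B² = (-112/5)² = 12544/25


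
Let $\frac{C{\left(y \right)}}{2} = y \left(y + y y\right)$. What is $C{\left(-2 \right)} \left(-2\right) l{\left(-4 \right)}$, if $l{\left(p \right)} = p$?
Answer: $-64$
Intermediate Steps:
$C{\left(y \right)} = 2 y \left(y + y^{2}\right)$ ($C{\left(y \right)} = 2 y \left(y + y y\right) = 2 y \left(y + y^{2}\right)$)
$C{\left(-2 \right)} \left(-2\right) l{\left(-4 \right)} = 2 \left(-2\right)^{2} \left(1 - 2\right) \left(-2\right) \left(-4\right) = 2 \cdot 4 \left(-1\right) \left(-2\right) \left(-4\right) = \left(-8\right) \left(-2\right) \left(-4\right) = 16 \left(-4\right) = -64$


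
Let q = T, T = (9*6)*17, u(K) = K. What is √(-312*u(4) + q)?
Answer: I*√330 ≈ 18.166*I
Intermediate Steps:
T = 918 (T = 54*17 = 918)
q = 918
√(-312*u(4) + q) = √(-312*4 + 918) = √(-1248 + 918) = √(-330) = I*√330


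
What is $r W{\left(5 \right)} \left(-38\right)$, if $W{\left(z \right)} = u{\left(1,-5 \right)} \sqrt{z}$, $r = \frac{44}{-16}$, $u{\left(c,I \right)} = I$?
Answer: $- \frac{1045 \sqrt{5}}{2} \approx -1168.3$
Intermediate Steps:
$r = - \frac{11}{4}$ ($r = 44 \left(- \frac{1}{16}\right) = - \frac{11}{4} \approx -2.75$)
$W{\left(z \right)} = - 5 \sqrt{z}$
$r W{\left(5 \right)} \left(-38\right) = - \frac{11 \left(- 5 \sqrt{5}\right)}{4} \left(-38\right) = \frac{55 \sqrt{5}}{4} \left(-38\right) = - \frac{1045 \sqrt{5}}{2}$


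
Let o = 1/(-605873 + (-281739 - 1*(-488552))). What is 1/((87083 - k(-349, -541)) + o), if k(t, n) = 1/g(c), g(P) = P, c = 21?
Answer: 2793420/243259260833 ≈ 1.1483e-5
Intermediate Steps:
k(t, n) = 1/21
o = -1/399060 (o = 1/(-605873 + (-281739 + 488552)) = 1/(-605873 + 206813) = 1/(-399060) = -1/399060 ≈ -2.5059e-6)
1/((87083 - k(-349, -541)) + o) = 1/((87083 - 1*1/21) - 1/399060) = 1/((87083 - 1/21) - 1/399060) = 1/(1828742/21 - 1/399060) = 1/(243259260833/2793420) = 2793420/243259260833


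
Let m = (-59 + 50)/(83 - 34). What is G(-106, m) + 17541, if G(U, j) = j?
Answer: 859500/49 ≈ 17541.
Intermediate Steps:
m = -9/49 ≈ -0.18367
G(-106, m) + 17541 = -9/49 + 17541 = 859500/49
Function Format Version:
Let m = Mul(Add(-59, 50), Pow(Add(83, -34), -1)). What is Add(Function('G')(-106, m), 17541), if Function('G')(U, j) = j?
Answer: Rational(859500, 49) ≈ 17541.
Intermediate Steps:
m = Rational(-9, 49) (m = Mul(-9, Pow(49, -1)) = Mul(-9, Rational(1, 49)) = Rational(-9, 49) ≈ -0.18367)
Add(Function('G')(-106, m), 17541) = Add(Rational(-9, 49), 17541) = Rational(859500, 49)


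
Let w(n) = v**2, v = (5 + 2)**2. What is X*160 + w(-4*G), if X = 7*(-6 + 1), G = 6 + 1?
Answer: -3199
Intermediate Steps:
G = 7
v = 49 (v = 7**2 = 49)
X = -35 (X = 7*(-5) = -35)
w(n) = 2401 (w(n) = 49**2 = 2401)
X*160 + w(-4*G) = -35*160 + 2401 = -5600 + 2401 = -3199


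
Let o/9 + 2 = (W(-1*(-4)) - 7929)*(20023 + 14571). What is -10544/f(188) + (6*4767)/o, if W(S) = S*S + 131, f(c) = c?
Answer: -354819526863/6326446985 ≈ -56.085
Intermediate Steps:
W(S) = 131 + S² (W(S) = S² + 131 = 131 + S²)
o = -2422894590 (o = -18 + 9*(((131 + (-1*(-4))²) - 7929)*(20023 + 14571)) = -18 + 9*(((131 + 4²) - 7929)*34594) = -18 + 9*(((131 + 16) - 7929)*34594) = -18 + 9*((147 - 7929)*34594) = -18 + 9*(-7782*34594) = -18 + 9*(-269210508) = -18 - 2422894572 = -2422894590)
-10544/f(188) + (6*4767)/o = -10544/188 + (6*4767)/(-2422894590) = -10544*1/188 + 28602*(-1/2422894590) = -2636/47 - 1589/134605255 = -354819526863/6326446985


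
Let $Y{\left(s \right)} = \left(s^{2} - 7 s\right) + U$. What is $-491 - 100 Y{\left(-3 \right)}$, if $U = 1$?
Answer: $-3591$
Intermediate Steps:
$Y{\left(s \right)} = 1 + s^{2} - 7 s$ ($Y{\left(s \right)} = \left(s^{2} - 7 s\right) + 1 = 1 + s^{2} - 7 s$)
$-491 - 100 Y{\left(-3 \right)} = -491 - 100 \left(1 + \left(-3\right)^{2} - -21\right) = -491 - 100 \left(1 + 9 + 21\right) = -491 - 3100 = -3591$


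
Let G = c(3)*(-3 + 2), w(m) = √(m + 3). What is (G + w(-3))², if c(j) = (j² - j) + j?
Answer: 81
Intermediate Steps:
w(m) = √(3 + m)
c(j) = j²
G = -9 (G = 3²*(-3 + 2) = 9*(-1) = -9)
(G + w(-3))² = (-9 + √(3 - 3))² = (-9 + √0)² = (-9 + 0)² = (-9)² = 81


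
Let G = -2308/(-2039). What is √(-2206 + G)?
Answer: I*√9166785314/2039 ≈ 46.956*I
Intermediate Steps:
G = 2308/2039 (G = -2308*(-1/2039) = 2308/2039 ≈ 1.1319)
√(-2206 + G) = √(-2206 + 2308/2039) = √(-4495726/2039) = I*√9166785314/2039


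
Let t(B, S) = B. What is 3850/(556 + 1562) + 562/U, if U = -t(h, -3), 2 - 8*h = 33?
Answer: 4820939/32829 ≈ 146.85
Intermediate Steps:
h = -31/8 (h = ¼ - ⅛*33 = ¼ - 33/8 = -31/8 ≈ -3.8750)
U = 31/8 (U = -1*(-31/8) = 31/8 ≈ 3.8750)
3850/(556 + 1562) + 562/U = 3850/(556 + 1562) + 562/(31/8) = 3850/2118 + 562*(8/31) = 3850*(1/2118) + 4496/31 = 1925/1059 + 4496/31 = 4820939/32829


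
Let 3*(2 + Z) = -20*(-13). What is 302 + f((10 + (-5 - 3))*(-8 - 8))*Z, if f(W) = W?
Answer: -7222/3 ≈ -2407.3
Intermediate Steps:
Z = 254/3 (Z = -2 + (-20*(-13))/3 = -2 + (1/3)*260 = -2 + 260/3 = 254/3 ≈ 84.667)
302 + f((10 + (-5 - 3))*(-8 - 8))*Z = 302 + ((10 + (-5 - 3))*(-8 - 8))*(254/3) = 302 + ((10 - 8)*(-16))*(254/3) = 302 + (2*(-16))*(254/3) = 302 - 32*254/3 = 302 - 8128/3 = -7222/3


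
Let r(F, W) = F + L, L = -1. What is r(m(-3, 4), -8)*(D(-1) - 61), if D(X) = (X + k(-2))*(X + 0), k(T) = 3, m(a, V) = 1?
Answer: 0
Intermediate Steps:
r(F, W) = -1 + F (r(F, W) = F - 1 = -1 + F)
D(X) = X*(3 + X) (D(X) = (X + 3)*(X + 0) = (3 + X)*X = X*(3 + X))
r(m(-3, 4), -8)*(D(-1) - 61) = (-1 + 1)*(-(3 - 1) - 61) = 0*(-1*2 - 61) = 0*(-2 - 61) = 0*(-63) = 0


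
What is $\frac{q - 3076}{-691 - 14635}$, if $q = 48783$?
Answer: $- \frac{45707}{15326} \approx -2.9823$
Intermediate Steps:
$\frac{q - 3076}{-691 - 14635} = \frac{48783 - 3076}{-691 - 14635} = \frac{45707}{-15326} = 45707 \left(- \frac{1}{15326}\right) = - \frac{45707}{15326}$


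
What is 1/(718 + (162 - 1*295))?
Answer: 1/585 ≈ 0.0017094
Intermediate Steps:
1/(718 + (162 - 1*295)) = 1/(718 + (162 - 295)) = 1/(718 - 133) = 1/585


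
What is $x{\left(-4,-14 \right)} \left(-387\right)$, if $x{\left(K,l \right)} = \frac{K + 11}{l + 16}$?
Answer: $- \frac{2709}{2} \approx -1354.5$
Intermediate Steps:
$x{\left(K,l \right)} = \frac{11 + K}{16 + l}$
$x{\left(-4,-14 \right)} \left(-387\right) = \frac{11 - 4}{16 - 14} \left(-387\right) = \frac{1}{2} \cdot 7 \left(-387\right) = \frac{7}{2} \left(-387\right) = - \frac{2709}{2}$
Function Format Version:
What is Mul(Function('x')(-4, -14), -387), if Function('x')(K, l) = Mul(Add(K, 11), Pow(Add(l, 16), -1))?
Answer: Rational(-2709, 2) ≈ -1354.5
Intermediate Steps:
Function('x')(K, l) = Mul(Pow(Add(16, l), -1), Add(11, K)) (Function('x')(K, l) = Mul(Add(11, K), Pow(Add(16, l), -1)) = Mul(Pow(Add(16, l), -1), Add(11, K)))
Mul(Function('x')(-4, -14), -387) = Mul(Mul(Pow(Add(16, -14), -1), Add(11, -4)), -387) = Mul(Mul(Pow(2, -1), 7), -387) = Mul(Mul(Rational(1, 2), 7), -387) = Mul(Rational(7, 2), -387) = Rational(-2709, 2)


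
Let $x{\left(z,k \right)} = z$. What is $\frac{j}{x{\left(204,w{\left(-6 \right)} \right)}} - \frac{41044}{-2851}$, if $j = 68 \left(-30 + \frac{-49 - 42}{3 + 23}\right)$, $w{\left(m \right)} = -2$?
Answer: $\frac{55247}{17106} \approx 3.2297$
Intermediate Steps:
$j = -2278$ ($j = 68 \left(-30 - \frac{91}{26}\right) = 68 \left(-30 - \frac{7}{2}\right) = 68 \left(- \frac{67}{2}\right) = -2278$)
$\frac{j}{x{\left(204,w{\left(-6 \right)} \right)}} - \frac{41044}{-2851} = - \frac{2278}{204} - \frac{41044}{-2851} = \left(-2278\right) \frac{1}{204} - - \frac{41044}{2851} = - \frac{67}{6} + \frac{41044}{2851} = \frac{55247}{17106}$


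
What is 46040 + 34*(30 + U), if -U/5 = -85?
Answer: 61510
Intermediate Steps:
U = 425 (U = -5*(-85) = 425)
46040 + 34*(30 + U) = 46040 + 34*(30 + 425) = 46040 + 34*455 = 46040 + 15470 = 61510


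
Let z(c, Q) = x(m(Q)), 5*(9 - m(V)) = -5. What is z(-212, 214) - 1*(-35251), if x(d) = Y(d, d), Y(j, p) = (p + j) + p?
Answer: 35281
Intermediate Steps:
m(V) = 10 (m(V) = 9 - ⅕*(-5) = 9 + 1 = 10)
Y(j, p) = j + 2*p (Y(j, p) = (j + p) + p = j + 2*p)
x(d) = 3*d (x(d) = d + 2*d = 3*d)
z(c, Q) = 30 (z(c, Q) = 3*10 = 30)
z(-212, 214) - 1*(-35251) = 30 - 1*(-35251) = 30 + 35251 = 35281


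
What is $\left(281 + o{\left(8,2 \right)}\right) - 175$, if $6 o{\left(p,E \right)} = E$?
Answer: $\frac{319}{3} \approx 106.33$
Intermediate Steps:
$o{\left(p,E \right)} = \frac{E}{6}$
$\left(281 + o{\left(8,2 \right)}\right) - 175 = \left(281 + \frac{1}{6} \cdot 2\right) - 175 = \left(281 + \frac{1}{3}\right) - 175 = \frac{844}{3} - 175 = \frac{319}{3}$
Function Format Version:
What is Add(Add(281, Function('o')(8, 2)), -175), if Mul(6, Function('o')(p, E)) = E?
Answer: Rational(319, 3) ≈ 106.33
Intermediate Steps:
Function('o')(p, E) = Mul(Rational(1, 6), E)
Add(Add(281, Function('o')(8, 2)), -175) = Add(Add(281, Mul(Rational(1, 6), 2)), -175) = Add(Add(281, Rational(1, 3)), -175) = Add(Rational(844, 3), -175) = Rational(319, 3)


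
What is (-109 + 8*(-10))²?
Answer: 35721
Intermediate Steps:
(-109 + 8*(-10))² = (-109 - 80)² = (-189)² = 35721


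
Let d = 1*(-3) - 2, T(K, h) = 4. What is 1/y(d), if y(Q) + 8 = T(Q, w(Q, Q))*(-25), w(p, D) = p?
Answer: -1/108 ≈ -0.0092593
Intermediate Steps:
d = -5 (d = -3 - 2 = -5)
y(Q) = -108 (y(Q) = -8 + 4*(-25) = -8 - 100 = -108)
1/y(d) = 1/(-108) = -1/108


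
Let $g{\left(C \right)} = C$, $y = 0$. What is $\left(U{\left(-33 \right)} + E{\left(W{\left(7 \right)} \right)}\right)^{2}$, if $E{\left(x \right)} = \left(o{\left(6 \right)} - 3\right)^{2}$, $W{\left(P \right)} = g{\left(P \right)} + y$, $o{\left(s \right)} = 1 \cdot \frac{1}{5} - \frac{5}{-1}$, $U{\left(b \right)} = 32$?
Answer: $\frac{848241}{625} \approx 1357.2$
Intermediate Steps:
$o{\left(s \right)} = \frac{26}{5}$ ($o{\left(s \right)} = 1 \cdot \frac{1}{5} - -5 = \frac{1}{5} + 5 = \frac{26}{5}$)
$W{\left(P \right)} = P$ ($W{\left(P \right)} = P + 0 = P$)
$E{\left(x \right)} = \frac{121}{25}$ ($E{\left(x \right)} = \left(\frac{26}{5} - 3\right)^{2} = \left(\frac{11}{5}\right)^{2} = \frac{121}{25}$)
$\left(U{\left(-33 \right)} + E{\left(W{\left(7 \right)} \right)}\right)^{2} = \left(32 + \frac{121}{25}\right)^{2} = \left(\frac{921}{25}\right)^{2} = \frac{848241}{625}$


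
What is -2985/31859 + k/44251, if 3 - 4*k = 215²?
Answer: -1000471819/2819585218 ≈ -0.35483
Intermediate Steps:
k = -23111/2 (k = ¾ - ¼*215² = ¾ - ¼*46225 = ¾ - 46225/4 = -23111/2 ≈ -11556.)
-2985/31859 + k/44251 = -2985/31859 - 23111/2/44251 = -2985*1/31859 - 23111/2*1/44251 = -2985/31859 - 23111/88502 = -1000471819/2819585218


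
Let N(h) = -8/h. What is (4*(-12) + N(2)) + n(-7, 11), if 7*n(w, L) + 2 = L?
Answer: -355/7 ≈ -50.714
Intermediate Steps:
n(w, L) = -2/7 + L/7
(4*(-12) + N(2)) + n(-7, 11) = (4*(-12) - 8/2) + (-2/7 + (1/7)*11) = (-48 - 8*1/2) + (-2/7 + 11/7) = (-48 - 4) + 9/7 = -52 + 9/7 = -355/7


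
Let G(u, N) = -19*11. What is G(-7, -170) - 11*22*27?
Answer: -6743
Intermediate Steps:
G(u, N) = -209
G(-7, -170) - 11*22*27 = -209 - 11*22*27 = -209 - 242*27 = -209 - 1*6534 = -209 - 6534 = -6743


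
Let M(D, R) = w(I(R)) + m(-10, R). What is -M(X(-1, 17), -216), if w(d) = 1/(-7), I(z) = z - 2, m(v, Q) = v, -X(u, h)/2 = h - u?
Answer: 71/7 ≈ 10.143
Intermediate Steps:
X(u, h) = -2*h + 2*u (X(u, h) = -2*(h - u) = -2*h + 2*u)
I(z) = -2 + z
w(d) = -1/7
M(D, R) = -71/7 (M(D, R) = -1/7 - 10 = -71/7)
-M(X(-1, 17), -216) = -1*(-71/7) = 71/7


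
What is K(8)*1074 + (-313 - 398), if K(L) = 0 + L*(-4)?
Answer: -35079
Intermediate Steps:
K(L) = -4*L (K(L) = 0 - 4*L = -4*L)
K(8)*1074 + (-313 - 398) = -4*8*1074 + (-313 - 398) = -32*1074 - 711 = -34368 - 711 = -35079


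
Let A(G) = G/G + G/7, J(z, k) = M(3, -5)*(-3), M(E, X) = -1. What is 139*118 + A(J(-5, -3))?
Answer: 114824/7 ≈ 16403.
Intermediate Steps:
J(z, k) = 3 (J(z, k) = -1*(-3) = 3)
A(G) = 1 + G/7 (A(G) = 1 + G*(⅐) = 1 + G/7)
139*118 + A(J(-5, -3)) = 139*118 + (1 + (⅐)*3) = 16402 + (1 + 3/7) = 16402 + 10/7 = 114824/7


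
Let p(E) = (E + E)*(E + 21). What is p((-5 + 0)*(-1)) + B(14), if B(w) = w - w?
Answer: 260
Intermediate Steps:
B(w) = 0
p(E) = 2*E*(21 + E) (p(E) = (2*E)*(21 + E) = 2*E*(21 + E))
p((-5 + 0)*(-1)) + B(14) = 2*((-5 + 0)*(-1))*(21 + (-5 + 0)*(-1)) + 0 = 2*(-5*(-1))*(21 - 5*(-1)) + 0 = 2*5*(21 + 5) + 0 = 2*5*26 + 0 = 260 + 0 = 260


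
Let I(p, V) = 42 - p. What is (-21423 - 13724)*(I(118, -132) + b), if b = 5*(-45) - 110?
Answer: 14445417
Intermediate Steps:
b = -335 (b = -225 - 110 = -335)
(-21423 - 13724)*(I(118, -132) + b) = (-21423 - 13724)*((42 - 1*118) - 335) = -35147*((42 - 118) - 335) = -35147*(-76 - 335) = -35147*(-411) = 14445417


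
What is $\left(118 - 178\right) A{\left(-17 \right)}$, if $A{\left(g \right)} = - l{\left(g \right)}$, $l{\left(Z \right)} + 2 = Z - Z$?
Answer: $-120$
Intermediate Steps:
$l{\left(Z \right)} = -2$ ($l{\left(Z \right)} = -2 + \left(Z - Z\right) = -2 + 0 = -2$)
$A{\left(g \right)} = 2$ ($A{\left(g \right)} = \left(-1\right) \left(-2\right) = 2$)
$\left(118 - 178\right) A{\left(-17 \right)} = \left(118 - 178\right) 2 = \left(-60\right) 2 = -120$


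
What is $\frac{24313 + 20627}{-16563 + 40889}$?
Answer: $\frac{22470}{12163} \approx 1.8474$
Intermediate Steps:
$\frac{24313 + 20627}{-16563 + 40889} = \frac{44940}{24326} = 44940 \cdot \frac{1}{24326} = \frac{22470}{12163}$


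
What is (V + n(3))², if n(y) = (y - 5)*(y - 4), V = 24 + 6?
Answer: 1024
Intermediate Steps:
V = 30
n(y) = (-5 + y)*(-4 + y)
(V + n(3))² = (30 + (20 + 3² - 9*3))² = (30 + (20 + 9 - 27))² = (30 + 2)² = 32² = 1024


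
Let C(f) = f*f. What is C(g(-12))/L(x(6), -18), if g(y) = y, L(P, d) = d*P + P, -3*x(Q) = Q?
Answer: 72/17 ≈ 4.2353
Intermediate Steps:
x(Q) = -Q/3
L(P, d) = P + P*d (L(P, d) = P*d + P = P + P*d)
C(f) = f²
C(g(-12))/L(x(6), -18) = (-12)²/(((-⅓*6)*(1 - 18))) = 144/((-2*(-17))) = 144/34 = 144*(1/34) = 72/17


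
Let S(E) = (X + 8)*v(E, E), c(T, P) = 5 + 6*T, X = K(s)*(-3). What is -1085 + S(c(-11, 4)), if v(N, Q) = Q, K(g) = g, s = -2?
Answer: -1939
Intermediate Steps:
X = 6 (X = -2*(-3) = 6)
S(E) = 14*E (S(E) = (6 + 8)*E = 14*E)
-1085 + S(c(-11, 4)) = -1085 + 14*(5 + 6*(-11)) = -1085 + 14*(5 - 66) = -1085 + 14*(-61) = -1085 - 854 = -1939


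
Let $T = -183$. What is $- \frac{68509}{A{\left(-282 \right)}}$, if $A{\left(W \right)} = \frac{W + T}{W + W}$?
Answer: $- \frac{12879692}{155} \approx -83095.0$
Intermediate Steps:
$A{\left(W \right)} = \frac{-183 + W}{2 W}$ ($A{\left(W \right)} = \frac{W - 183}{W + W} = \frac{-183 + W}{2 W}$)
$- \frac{68509}{A{\left(-282 \right)}} = - \frac{68509}{\frac{1}{2} \frac{1}{-282} \left(-183 - 282\right)} = - \frac{68509}{\frac{1}{2} \left(- \frac{1}{282}\right) \left(-465\right)} = - \frac{68509}{\frac{155}{188}} = \left(-68509\right) \frac{188}{155} = - \frac{12879692}{155}$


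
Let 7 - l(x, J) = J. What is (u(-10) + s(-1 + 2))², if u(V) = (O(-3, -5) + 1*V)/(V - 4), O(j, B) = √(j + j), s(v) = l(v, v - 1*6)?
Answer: (178 - I*√6)²/196 ≈ 161.62 - 4.4491*I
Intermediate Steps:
l(x, J) = 7 - J
s(v) = 13 - v (s(v) = 7 - (v - 1*6) = 7 - (v - 6) = 7 - (-6 + v) = 7 + (6 - v) = 13 - v)
O(j, B) = √2*√j (O(j, B) = √(2*j) = √2*√j)
u(V) = (V + I*√6)/(-4 + V) (u(V) = (√2*√(-3) + 1*V)/(V - 4) = (√2*(I*√3) + V)/(-4 + V) = (I*√6 + V)/(-4 + V) = (V + I*√6)/(-4 + V))
(u(-10) + s(-1 + 2))² = ((-10 + I*√6)/(-4 - 10) + (13 - (-1 + 2)))² = ((-10 + I*√6)/(-14) + (13 - 1*1))² = (-(-10 + I*√6)/14 + (13 - 1))² = ((5/7 - I*√6/14) + 12)² = (89/7 - I*√6/14)²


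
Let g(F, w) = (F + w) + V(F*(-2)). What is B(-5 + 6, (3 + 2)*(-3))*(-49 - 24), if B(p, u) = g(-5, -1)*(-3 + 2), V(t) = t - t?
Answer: -438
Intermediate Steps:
V(t) = 0
g(F, w) = F + w (g(F, w) = (F + w) + 0 = F + w)
B(p, u) = 6 (B(p, u) = (-5 - 1)*(-3 + 2) = -6*(-1) = 6)
B(-5 + 6, (3 + 2)*(-3))*(-49 - 24) = 6*(-49 - 24) = 6*(-73) = -438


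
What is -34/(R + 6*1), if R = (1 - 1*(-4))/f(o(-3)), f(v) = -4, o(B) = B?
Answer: -136/19 ≈ -7.1579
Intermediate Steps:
R = -5/4 (R = (1 - 1*(-4))/(-4) = (1 + 4)*(-¼) = 5*(-¼) = -5/4 ≈ -1.2500)
-34/(R + 6*1) = -34/(-5/4 + 6*1) = -34/(-5/4 + 6) = -34/19/4 = -34*4/19 = -136/19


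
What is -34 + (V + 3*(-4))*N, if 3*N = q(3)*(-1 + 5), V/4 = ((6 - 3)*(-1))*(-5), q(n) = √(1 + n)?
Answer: 94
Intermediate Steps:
V = 60 (V = 4*(((6 - 3)*(-1))*(-5)) = 4*((3*(-1))*(-5)) = 4*(-3*(-5)) = 4*15 = 60)
N = 8/3 (N = (√(1 + 3)*(-1 + 5))/3 = (√4*4)/3 = (2*4)/3 = (⅓)*8 = 8/3 ≈ 2.6667)
-34 + (V + 3*(-4))*N = -34 + (60 + 3*(-4))*(8/3) = -34 + (60 - 12)*(8/3) = -34 + 48*(8/3) = -34 + 128 = 94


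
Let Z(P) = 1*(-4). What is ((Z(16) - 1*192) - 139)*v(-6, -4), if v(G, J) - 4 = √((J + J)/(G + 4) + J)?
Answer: -1340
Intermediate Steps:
Z(P) = -4
v(G, J) = 4 + √(J + 2*J/(4 + G)) (v(G, J) = 4 + √((J + J)/(G + 4) + J) = 4 + √((2*J)/(4 + G) + J) = 4 + √(2*J/(4 + G) + J) = 4 + √(J + 2*J/(4 + G)))
((Z(16) - 1*192) - 139)*v(-6, -4) = ((-4 - 1*192) - 139)*(4 + √(-4*(6 - 6)/(4 - 6))) = ((-4 - 192) - 139)*(4 + √(-4*0/(-2))) = (-196 - 139)*(4 + √(-4*(-½)*0)) = -335*(4 + √0) = -335*(4 + 0) = -335*4 = -1340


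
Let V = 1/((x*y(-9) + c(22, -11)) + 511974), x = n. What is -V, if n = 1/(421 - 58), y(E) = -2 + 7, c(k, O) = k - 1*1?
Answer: -363/185854190 ≈ -1.9531e-6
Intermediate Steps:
c(k, O) = -1 + k (c(k, O) = k - 1 = -1 + k)
y(E) = 5
n = 1/363 ≈ 0.0027548
x = 1/363 ≈ 0.0027548
V = 363/185854190 (V = 1/(((1/363)*5 + (-1 + 22)) + 511974) = 1/((5/363 + 21) + 511974) = 1/(7628/363 + 511974) = 1/(185854190/363) = 363/185854190 ≈ 1.9531e-6)
-V = -1*363/185854190 = -363/185854190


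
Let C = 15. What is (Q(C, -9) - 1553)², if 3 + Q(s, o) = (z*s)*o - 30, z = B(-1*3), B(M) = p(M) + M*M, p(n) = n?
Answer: 5740816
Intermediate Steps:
B(M) = M + M² (B(M) = M + M*M = M + M²)
z = 6 (z = (-1*3)*(1 - 1*3) = -3*(1 - 3) = -3*(-2) = 6)
Q(s, o) = -33 + 6*o*s (Q(s, o) = -3 + ((6*s)*o - 30) = -3 + (6*o*s - 30) = -3 + (-30 + 6*o*s) = -33 + 6*o*s)
(Q(C, -9) - 1553)² = ((-33 + 6*(-9)*15) - 1553)² = ((-33 - 810) - 1553)² = (-843 - 1553)² = (-2396)² = 5740816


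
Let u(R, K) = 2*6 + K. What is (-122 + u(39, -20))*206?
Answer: -26780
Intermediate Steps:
u(R, K) = 12 + K
(-122 + u(39, -20))*206 = (-122 + (12 - 20))*206 = (-122 - 8)*206 = -130*206 = -26780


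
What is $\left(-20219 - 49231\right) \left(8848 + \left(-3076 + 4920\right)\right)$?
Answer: $-742559400$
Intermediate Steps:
$\left(-20219 - 49231\right) \left(8848 + \left(-3076 + 4920\right)\right) = - 69450 \left(8848 + 1844\right) = \left(-69450\right) 10692 = -742559400$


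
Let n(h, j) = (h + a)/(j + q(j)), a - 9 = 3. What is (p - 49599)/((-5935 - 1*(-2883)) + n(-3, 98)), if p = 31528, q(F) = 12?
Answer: 1987810/335711 ≈ 5.9212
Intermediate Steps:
a = 12 (a = 9 + 3 = 12)
n(h, j) = (12 + h)/(12 + j) (n(h, j) = (h + 12)/(j + 12) = (12 + h)/(12 + j))
(p - 49599)/((-5935 - 1*(-2883)) + n(-3, 98)) = (31528 - 49599)/((-5935 - 1*(-2883)) + (12 - 3)/(12 + 98)) = -18071/((-5935 + 2883) + 9/110) = -18071/(-3052 + (1/110)*9) = -18071/(-3052 + 9/110) = -18071/(-335711/110) = -18071*(-110/335711) = 1987810/335711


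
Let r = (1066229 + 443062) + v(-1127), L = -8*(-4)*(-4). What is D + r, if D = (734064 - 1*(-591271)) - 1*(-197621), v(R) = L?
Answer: 3032119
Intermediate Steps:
L = -128 (L = 32*(-4) = -128)
v(R) = -128
r = 1509163 (r = (1066229 + 443062) - 128 = 1509291 - 128 = 1509163)
D = 1522956 (D = (734064 + 591271) + 197621 = 1325335 + 197621 = 1522956)
D + r = 1522956 + 1509163 = 3032119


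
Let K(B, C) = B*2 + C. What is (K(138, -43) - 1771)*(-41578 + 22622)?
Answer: 29154328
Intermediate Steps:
K(B, C) = C + 2*B (K(B, C) = 2*B + C = C + 2*B)
(K(138, -43) - 1771)*(-41578 + 22622) = ((-43 + 2*138) - 1771)*(-41578 + 22622) = ((-43 + 276) - 1771)*(-18956) = (233 - 1771)*(-18956) = -1538*(-18956) = 29154328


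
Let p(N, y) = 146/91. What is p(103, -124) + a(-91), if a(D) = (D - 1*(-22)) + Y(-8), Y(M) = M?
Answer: -6861/91 ≈ -75.396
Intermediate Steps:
a(D) = 14 + D (a(D) = (D - 1*(-22)) - 8 = (D + 22) - 8 = (22 + D) - 8 = 14 + D)
p(N, y) = 146/91 (p(N, y) = 146*(1/91) = 146/91)
p(103, -124) + a(-91) = 146/91 + (14 - 91) = 146/91 - 77 = -6861/91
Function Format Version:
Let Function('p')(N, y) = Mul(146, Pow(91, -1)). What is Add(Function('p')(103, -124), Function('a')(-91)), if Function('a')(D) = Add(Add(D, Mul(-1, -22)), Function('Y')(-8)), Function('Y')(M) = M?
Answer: Rational(-6861, 91) ≈ -75.396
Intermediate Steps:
Function('a')(D) = Add(14, D) (Function('a')(D) = Add(Add(D, Mul(-1, -22)), -8) = Add(Add(D, 22), -8) = Add(Add(22, D), -8) = Add(14, D))
Function('p')(N, y) = Rational(146, 91) (Function('p')(N, y) = Mul(146, Rational(1, 91)) = Rational(146, 91))
Add(Function('p')(103, -124), Function('a')(-91)) = Add(Rational(146, 91), Add(14, -91)) = Add(Rational(146, 91), -77) = Rational(-6861, 91)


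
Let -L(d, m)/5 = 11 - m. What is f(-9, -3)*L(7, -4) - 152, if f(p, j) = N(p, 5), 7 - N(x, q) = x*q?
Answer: -4052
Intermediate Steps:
N(x, q) = 7 - q*x (N(x, q) = 7 - x*q = 7 - q*x)
f(p, j) = 7 - 5*p (f(p, j) = 7 - 1*5*p = 7 - 5*p)
L(d, m) = -55 + 5*m (L(d, m) = -5*(11 - m) = -55 + 5*m)
f(-9, -3)*L(7, -4) - 152 = (7 - 5*(-9))*(-55 + 5*(-4)) - 152 = (7 + 45)*(-55 - 20) - 152 = 52*(-75) - 152 = -3900 - 152 = -4052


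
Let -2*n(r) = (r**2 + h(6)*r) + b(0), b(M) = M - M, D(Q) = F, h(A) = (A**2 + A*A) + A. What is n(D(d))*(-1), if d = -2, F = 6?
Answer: 252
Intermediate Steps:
h(A) = A + 2*A**2 (h(A) = (A**2 + A**2) + A = 2*A**2 + A = A + 2*A**2)
D(Q) = 6
b(M) = 0
n(r) = -39*r - r**2/2 (n(r) = -((r**2 + (6*(1 + 2*6))*r) + 0)/2 = -((r**2 + (6*(1 + 12))*r) + 0)/2 = -((r**2 + (6*13)*r) + 0)/2 = -((r**2 + 78*r) + 0)/2 = -(r**2 + 78*r)/2 = -39*r - r**2/2)
n(D(d))*(-1) = ((1/2)*6*(-78 - 1*6))*(-1) = ((1/2)*6*(-78 - 6))*(-1) = ((1/2)*6*(-84))*(-1) = -252*(-1) = 252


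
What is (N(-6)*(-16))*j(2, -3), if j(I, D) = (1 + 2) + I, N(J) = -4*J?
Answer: -1920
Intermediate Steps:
j(I, D) = 3 + I
(N(-6)*(-16))*j(2, -3) = (-4*(-6)*(-16))*(3 + 2) = (24*(-16))*5 = -384*5 = -1920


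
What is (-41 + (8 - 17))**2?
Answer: 2500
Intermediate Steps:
(-41 + (8 - 17))**2 = (-41 - 9)**2 = (-50)**2 = 2500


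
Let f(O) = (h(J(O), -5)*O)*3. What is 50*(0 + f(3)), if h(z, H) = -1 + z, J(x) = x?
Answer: 900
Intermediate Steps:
f(O) = 3*O*(-1 + O) (f(O) = ((-1 + O)*O)*3 = (O*(-1 + O))*3 = 3*O*(-1 + O))
50*(0 + f(3)) = 50*(0 + 3*3*(-1 + 3)) = 50*(0 + 3*3*2) = 50*(0 + 18) = 50*18 = 900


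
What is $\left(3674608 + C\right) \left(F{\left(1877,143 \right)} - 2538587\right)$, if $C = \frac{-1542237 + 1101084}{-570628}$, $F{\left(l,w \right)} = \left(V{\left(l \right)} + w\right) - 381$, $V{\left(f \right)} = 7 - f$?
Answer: $- \frac{5327417323726789015}{570628} \approx -9.3361 \cdot 10^{12}$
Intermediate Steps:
$F{\left(l,w \right)} = -374 + w - l$ ($F{\left(l,w \right)} = \left(\left(7 - l\right) + w\right) - 381 = \left(7 + w - l\right) - 381 = -374 + w - l$)
$C = \frac{441153}{570628}$ ($C = \left(-441153\right) \left(- \frac{1}{570628}\right) = \frac{441153}{570628} \approx 0.7731$)
$\left(3674608 + C\right) \left(F{\left(1877,143 \right)} - 2538587\right) = \left(3674608 + \frac{441153}{570628}\right) \left(\left(-374 + 143 - 1877\right) - 2538587\right) = \frac{2096834654977 \left(\left(-374 + 143 - 1877\right) - 2538587\right)}{570628} = \frac{2096834654977 \left(-2108 - 2538587\right)}{570628} = \frac{2096834654977}{570628} \left(-2540695\right) = - \frac{5327417323726789015}{570628}$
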